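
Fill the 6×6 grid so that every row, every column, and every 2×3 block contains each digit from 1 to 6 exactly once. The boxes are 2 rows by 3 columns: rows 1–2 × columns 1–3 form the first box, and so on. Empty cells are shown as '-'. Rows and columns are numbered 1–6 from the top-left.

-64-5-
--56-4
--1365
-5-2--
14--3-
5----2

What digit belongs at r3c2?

2

r1c4 = 1: row 1 has {4,5,6}; col 4 has {2,3,6}; box has {4,5,6} → only 1 remains.
r1c6 = 3: row 1 has {1,4,5,6}; col 6 has {2,4,5}; box has {1,4,5,6} → only 3 remains.
r2c5 = 2: row 2 has {4,5,6}; col 5 has {3,5,6}; box has {1,3,4,5,6} → only 2 remains.
r3c2 = 2: row 3 has {1,3,5,6}; col 2 has {4,5,6}; box has {1,5} → only 2 remains.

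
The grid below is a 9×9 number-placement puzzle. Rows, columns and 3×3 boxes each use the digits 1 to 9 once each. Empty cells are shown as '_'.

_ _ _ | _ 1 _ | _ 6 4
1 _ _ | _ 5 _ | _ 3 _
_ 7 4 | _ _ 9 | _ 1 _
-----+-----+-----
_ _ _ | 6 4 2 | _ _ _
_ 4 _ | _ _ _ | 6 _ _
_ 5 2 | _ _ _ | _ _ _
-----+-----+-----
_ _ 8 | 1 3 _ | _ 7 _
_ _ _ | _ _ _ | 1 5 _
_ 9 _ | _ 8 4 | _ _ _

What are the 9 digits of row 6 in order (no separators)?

row 9, column 8 = 2: row 9 has {4,8,9}; col 8 has {1,3,5,6,7}; box has {1,5,7} → only 2 remains.
row 9, column 7 = 3: row 9 has {2,4,8,9}; col 7 has {1,6}; box has {1,2,5,7} → only 3 remains.
row 9, column 9 = 6: row 9 has {2,3,4,8,9}; col 9 has {4}; box has {1,2,3,5,7} → only 6 remains.
row 7, column 9 = 9: row 7 has {1,3,7,8}; col 9 has {4,6}; box has {1,2,3,5,6,7} → only 9 remains.
row 8, column 9 = 8: row 8 has {1,5}; col 9 has {4,6,9}; box has {1,2,3,5,6,7,9} → only 8 remains.
row 7, column 7 = 4: row 7 has {1,3,7,8,9}; col 7 has {1,3,6}; box has {1,2,3,5,6,7,8,9} → only 4 remains.
row 2, column 4 = 4: in row 2, 4 can only go here (every other open cell in that row sees a 4).
row 5, column 9 = 2: in row 5, 2 can only go here (every other open cell in that row sees a 2).
row 2, column 9 = 7: row 2 has {1,3,4,5}; col 9 has {2,4,6,8,9}; box has {1,3,4,6} → only 7 remains.
row 3, column 9 = 5: row 3 has {1,4,7,9}; col 9 has {2,4,6,7,8,9}; box has {1,3,4,6,7} → only 5 remains.
row 4, column 7 = 5: in row 4, 5 can only go here (every other open cell in that row sees a 5).
row 6, column 8 = 4: in row 6, 4 can only go here (every other open cell in that row sees a 4).
row 6, column 1 = 6: in row 6, 6 can only go here (every other open cell in that row sees a 6).
row 3, column 5 = 6: in row 3, 6 can only go here (every other open cell in that row sees a 6).
row 2, column 6 = 8: row 2 has {1,3,4,5,7}; col 6 has {2,4,9}; box has {1,4,5,6,9} → only 8 remains.
row 8, column 1 = 4: in row 8, 4 can only go here (every other open cell in that row sees a 4).
row 9, column 3 = 1: in row 9, 1 can only go here (every other open cell in that row sees a 1).
row 5, column 6 = 1: in row 5, 1 can only go here (every other open cell in that row sees a 1).
row 5, column 4 = 5: in row 5, 5 can only go here (every other open cell in that row sees a 5).
row 9, column 4 = 7: row 9 has {1,2,3,4,6,8,9}; col 4 has {1,4,5,6}; box has {1,3,4,8} → only 7 remains.
row 8, column 6 = 6: row 8 has {1,4,5,8}; col 6 has {1,2,4,8,9}; box has {1,3,4,7,8} → only 6 remains.
row 9, column 1 = 5: row 9 has {1,2,3,4,6,7,8,9}; col 1 has {1,4,6}; box has {1,4,8,9} → only 5 remains.
row 7, column 1 = 2: row 7 has {1,3,4,7,8,9}; col 1 has {1,4,5,6}; box has {1,4,5,8,9} → only 2 remains.
row 7, column 2 = 6: row 7 has {1,2,3,4,7,8,9}; col 2 has {4,5,7,9}; box has {1,2,4,5,8,9} → only 6 remains.
row 7, column 6 = 5: row 7 has {1,2,3,4,6,7,8,9}; col 6 has {1,2,4,6,8,9}; box has {1,3,4,6,7,8} → only 5 remains.
row 8, column 2 = 3: row 8 has {1,4,5,6,8}; col 2 has {4,5,6,7,9}; box has {1,2,4,5,6,8,9} → only 3 remains.
row 8, column 3 = 7: row 8 has {1,3,4,5,6,8}; col 3 has {1,2,4,8}; box has {1,2,3,4,5,6,8,9} → only 7 remains.
row 2, column 2 = 2: row 2 has {1,3,4,5,7,8}; col 2 has {3,4,5,6,7,9}; box has {1,4,7} → only 2 remains.
row 2, column 7 = 9: row 2 has {1,2,3,4,5,7,8}; col 7 has {1,3,4,5,6}; box has {1,3,4,5,6,7} → only 9 remains.
row 1, column 2 = 8: row 1 has {1,4,6}; col 2 has {2,3,4,5,6,7,9}; box has {1,2,4,7} → only 8 remains.
row 1, column 7 = 2: row 1 has {1,4,6,8}; col 7 has {1,3,4,5,6,9}; box has {1,3,4,5,6,7,9} → only 2 remains.
row 2, column 3 = 6: row 2 has {1,2,3,4,5,7,8,9}; col 3 has {1,2,4,7,8}; box has {1,2,4,7,8} → only 6 remains.
row 3, column 1 = 3: row 3 has {1,4,5,6,7,9}; col 1 has {1,2,4,5,6}; box has {1,2,4,6,7,8} → only 3 remains.
row 3, column 4 = 2: row 3 has {1,3,4,5,6,7,9}; col 4 has {1,4,5,6,7}; box has {1,4,5,6,8,9} → only 2 remains.
row 3, column 7 = 8: row 3 has {1,2,3,4,5,6,7,9}; col 7 has {1,2,3,4,5,6,9}; box has {1,2,3,4,5,6,7,9} → only 8 remains.
row 4, column 2 = 1: row 4 has {2,4,5,6}; col 2 has {2,3,4,5,6,7,8,9}; box has {2,4,5,6} → only 1 remains.
row 4, column 9 = 3: row 4 has {1,2,4,5,6}; col 9 has {2,4,5,6,7,8,9}; box has {2,4,5,6} → only 3 remains.
row 6, column 7 = 7: row 6 has {2,4,5,6}; col 7 has {1,2,3,4,5,6,8,9}; box has {2,3,4,5,6} → only 7 remains.
row 6, column 9 = 1: row 6 has {2,4,5,6,7}; col 9 has {2,3,4,5,6,7,8,9}; box has {2,3,4,5,6,7} → only 1 remains.
row 8, column 4 = 9: row 8 has {1,3,4,5,6,7,8}; col 4 has {1,2,4,5,6,7}; box has {1,3,4,5,6,7,8} → only 9 remains.
row 8, column 5 = 2: row 8 has {1,3,4,5,6,7,8,9}; col 5 has {1,3,4,5,6,8}; box has {1,3,4,5,6,7,8,9} → only 2 remains.
row 1, column 1 = 9: row 1 has {1,2,4,6,8}; col 1 has {1,2,3,4,5,6}; box has {1,2,3,4,6,7,8} → only 9 remains.
row 1, column 3 = 5: row 1 has {1,2,4,6,8,9}; col 3 has {1,2,4,6,7,8}; box has {1,2,3,4,6,7,8,9} → only 5 remains.
row 1, column 4 = 3: row 1 has {1,2,4,5,6,8,9}; col 4 has {1,2,4,5,6,7,9}; box has {1,2,4,5,6,8,9} → only 3 remains.
row 1, column 6 = 7: row 1 has {1,2,3,4,5,6,8,9}; col 6 has {1,2,4,5,6,8,9}; box has {1,2,3,4,5,6,8,9} → only 7 remains.
row 4, column 3 = 9: row 4 has {1,2,3,4,5,6}; col 3 has {1,2,4,5,6,7,8}; box has {1,2,4,5,6} → only 9 remains.
row 4, column 8 = 8: row 4 has {1,2,3,4,5,6,9}; col 8 has {1,2,3,4,5,6,7}; box has {1,2,3,4,5,6,7} → only 8 remains.
row 5, column 3 = 3: row 5 has {1,2,4,5,6}; col 3 has {1,2,4,5,6,7,8,9}; box has {1,2,4,5,6,9} → only 3 remains.
row 5, column 8 = 9: row 5 has {1,2,3,4,5,6}; col 8 has {1,2,3,4,5,6,7,8}; box has {1,2,3,4,5,6,7,8} → only 9 remains.
row 6, column 4 = 8: row 6 has {1,2,4,5,6,7}; col 4 has {1,2,3,4,5,6,7,9}; box has {1,2,4,5,6} → only 8 remains.
row 6, column 5 = 9: row 6 has {1,2,4,5,6,7,8}; col 5 has {1,2,3,4,5,6,8}; box has {1,2,4,5,6,8} → only 9 remains.
row 6, column 6 = 3: row 6 has {1,2,4,5,6,7,8,9}; col 6 has {1,2,4,5,6,7,8,9}; box has {1,2,4,5,6,8,9} → only 3 remains.

652893741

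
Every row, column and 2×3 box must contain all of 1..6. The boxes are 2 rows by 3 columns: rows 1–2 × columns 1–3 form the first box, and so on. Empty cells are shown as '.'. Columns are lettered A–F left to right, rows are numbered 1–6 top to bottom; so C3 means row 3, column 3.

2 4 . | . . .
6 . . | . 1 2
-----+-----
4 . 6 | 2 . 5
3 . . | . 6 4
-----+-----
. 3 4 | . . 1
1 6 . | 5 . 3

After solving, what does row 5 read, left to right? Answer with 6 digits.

534621

F1 = 6: row 1 has {2,4}; col 6 has {1,2,3,4,5}; box has {1,2} → only 6 remains.
B2 = 5: row 2 has {1,2,6}; col 2 has {3,4,6}; box has {2,4,6} → only 5 remains.
C2 = 3: row 2 has {1,2,5,6}; col 3 has {4,6}; box has {2,4,5,6} → only 3 remains.
D2 = 4: row 2 has {1,2,3,5,6}; col 4 has {2,5}; box has {1,2,6} → only 4 remains.
B3 = 1: row 3 has {2,4,5,6}; col 2 has {3,4,5,6}; box has {3,4,6} → only 1 remains.
E3 = 3: row 3 has {1,2,4,5,6}; col 5 has {1,6}; box has {2,4,5,6} → only 3 remains.
B4 = 2: row 4 has {3,4,6}; col 2 has {1,3,4,5,6}; box has {1,3,4,6} → only 2 remains.
C4 = 5: row 4 has {2,3,4,6}; col 3 has {3,4,6}; box has {1,2,3,4,6} → only 5 remains.
D4 = 1: row 4 has {2,3,4,5,6}; col 4 has {2,4,5}; box has {2,3,4,5,6} → only 1 remains.
A5 = 5: row 5 has {1,3,4}; col 1 has {1,2,3,4,6}; box has {1,3,4,6} → only 5 remains.
D5 = 6: row 5 has {1,3,4,5}; col 4 has {1,2,4,5}; box has {1,3,5} → only 6 remains.
E5 = 2: row 5 has {1,3,4,5,6}; col 5 has {1,3,6}; box has {1,3,5,6} → only 2 remains.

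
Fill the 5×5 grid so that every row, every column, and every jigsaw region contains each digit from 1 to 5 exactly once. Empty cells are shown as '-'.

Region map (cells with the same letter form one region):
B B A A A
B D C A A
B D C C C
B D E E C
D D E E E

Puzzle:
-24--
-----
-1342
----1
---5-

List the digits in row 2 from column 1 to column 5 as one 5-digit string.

14523

r2c3 = 5: row 2 has {}; col 3 has {3,4}; region has {1,2,3,4} → only 5 remains.
r2c5 = 3: row 2 has {5}; col 5 has {1,2}; region has {4} → only 3 remains.
r3c1 = 5 (sole candidate).
r4c3 = 2 (sole candidate).
r4c4 = 3 (sole candidate).
r5c3 = 1 (sole candidate).
r5c5 = 4 (sole candidate).
r1c4 = 1 (sole candidate).
r1c5 = 5 (sole candidate).
r2c2 = 4: row 2 has {3,5}; col 2 has {1,2}; region has {1} → only 4 remains.
r2c4 = 2: row 2 has {3,4,5}; col 4 has {1,3,4,5}; region has {1,3,4,5} → only 2 remains.
r4c1 = 4 (sole candidate).
r4c2 = 5 (sole candidate).
r5c2 = 3 (sole candidate).
r1c1 = 3 (sole candidate).
r2c1 = 1: row 2 has {2,3,4,5}; col 1 has {3,4,5}; region has {2,3,4,5} → only 1 remains.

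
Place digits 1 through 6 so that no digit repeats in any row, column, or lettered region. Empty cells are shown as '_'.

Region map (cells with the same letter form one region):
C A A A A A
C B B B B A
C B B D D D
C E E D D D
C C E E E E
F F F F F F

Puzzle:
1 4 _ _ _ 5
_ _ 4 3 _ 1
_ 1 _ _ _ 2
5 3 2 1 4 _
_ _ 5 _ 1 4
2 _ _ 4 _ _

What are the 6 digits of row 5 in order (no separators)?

325614

R2C1 = 6 (sole candidate).
R3C3 = 6 (sole candidate).
R3C4 = 5 (sole candidate).
R3C5 = 3 (sole candidate).
R4C6 = 6 (sole candidate).
R5C1 = 3: row 5 has {1,4,5}; col 1 has {1,2,5,6}; region has {1,5,6} → only 3 remains.
R5C2 = 2: row 5 has {1,3,4,5}; col 2 has {1,3,4}; region has {1,3,5,6} → only 2 remains.
R5C4 = 6: row 5 has {1,2,3,4,5}; col 4 has {1,3,4,5}; region has {1,2,3,4,5} → only 6 remains.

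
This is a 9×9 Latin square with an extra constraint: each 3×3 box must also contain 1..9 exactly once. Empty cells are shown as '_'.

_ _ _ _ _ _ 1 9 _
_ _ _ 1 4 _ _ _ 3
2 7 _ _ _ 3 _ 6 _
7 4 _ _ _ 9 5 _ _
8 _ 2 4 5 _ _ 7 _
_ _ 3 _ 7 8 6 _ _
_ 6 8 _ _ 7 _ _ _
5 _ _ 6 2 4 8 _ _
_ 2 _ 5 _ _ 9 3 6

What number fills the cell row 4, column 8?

2

row 3, column 7 = 4 (sole candidate).
row 5, column 7 = 3 (sole candidate).
row 6, column 4 = 2 (sole candidate).
row 7, column 7 = 2 (sole candidate).
row 8, column 8 = 1 (sole candidate).
row 8, column 9 = 7 (sole candidate).
row 9, column 6 = 1 (sole candidate).
row 2, column 7 = 7 (sole candidate).
row 4, column 4 = 3 (sole candidate).
row 5, column 6 = 6 (sole candidate).
row 6, column 8 = 4 (sole candidate).
row 7, column 4 = 9 (sole candidate).
row 7, column 5 = 3 (sole candidate).
row 7, column 8 = 5 (sole candidate).
row 7, column 9 = 4 (sole candidate).
row 8, column 3 = 9 (sole candidate).
row 9, column 1 = 4 (sole candidate).
row 9, column 3 = 7 (sole candidate).
row 9, column 5 = 8 (sole candidate).
row 1, column 5 = 6 (sole candidate).
row 3, column 4 = 8 (sole candidate).
row 3, column 5 = 9 (sole candidate).
row 3, column 9 = 5 (sole candidate).
row 4, column 5 = 1 (sole candidate).
row 7, column 1 = 1 (sole candidate).
row 8, column 2 = 3 (sole candidate).
row 1, column 1 = 3 (sole candidate).
row 1, column 4 = 7 (sole candidate).
row 3, column 3 = 1 (sole candidate).
row 4, column 3 = 6 (sole candidate).
row 6, column 1 = 9 (sole candidate).
row 6, column 9 = 1 (sole candidate).
row 2, column 1 = 6 (sole candidate).
row 2, column 3 = 5 (sole candidate).
row 2, column 6 = 2 (sole candidate).
row 2, column 8 = 8 (sole candidate).
row 4, column 8 = 2: row 4 has {1,3,4,5,6,7,9}; col 8 has {1,3,4,5,6,7,8,9}; box has {1,3,4,5,6,7} → only 2 remains.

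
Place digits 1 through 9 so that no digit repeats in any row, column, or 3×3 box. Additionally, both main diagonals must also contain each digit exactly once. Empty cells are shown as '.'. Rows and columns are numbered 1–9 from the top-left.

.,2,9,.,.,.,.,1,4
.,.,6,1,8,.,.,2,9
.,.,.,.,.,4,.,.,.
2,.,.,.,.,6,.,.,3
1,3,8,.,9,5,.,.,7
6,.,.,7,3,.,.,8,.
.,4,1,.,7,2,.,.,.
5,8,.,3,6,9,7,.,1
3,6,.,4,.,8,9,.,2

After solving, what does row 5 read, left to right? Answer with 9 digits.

138295467

row 1, column 5 = 5 (sole candidate).
row 3, column 5 = 2 (sole candidate).
row 3, column 7 = 5 (sole candidate).
row 4, column 4 = 8 (sole candidate).
row 5, column 4 = 2: row 5 has {1,3,5,7,8,9}; col 4 has {1,3,4,7,8}; box has {3,5,6,7,8,9} → only 2 remains.
row 6, column 6 = 1 (sole candidate).
row 6, column 9 = 5 (sole candidate).
row 7, column 1 = 9 (sole candidate).
row 7, column 4 = 5 (sole candidate).
row 8, column 3 = 2 (sole candidate).
row 8, column 8 = 4 (sole candidate).
row 9, column 3 = 7 (sole candidate).
row 9, column 5 = 1 (sole candidate).
row 9, column 8 = 5 (sole candidate).
row 1, column 1 = 7 (sole candidate).
row 1, column 4 = 6 (sole candidate).
row 1, column 6 = 3 (sole candidate).
row 1, column 7 = 8 (sole candidate).
row 2, column 1 = 4 (sole candidate).
row 2, column 2 = 5 (sole candidate).
row 2, column 6 = 7 (sole candidate).
row 2, column 7 = 3 (sole candidate).
row 3, column 1 = 8 (sole candidate).
row 3, column 2 = 1 (sole candidate).
row 3, column 3 = 3 (sole candidate).
row 3, column 4 = 9 (sole candidate).
row 3, column 9 = 6 (sole candidate).
row 4, column 5 = 4 (sole candidate).
row 4, column 7 = 1 (sole candidate).
row 4, column 8 = 9 (sole candidate).
row 5, column 8 = 6: row 5 has {1,2,3,5,7,8,9}; col 8 has {1,2,4,5,8,9}; box has {1,3,5,7,8,9} → only 6 remains.
row 6, column 2 = 9 (sole candidate).
row 6, column 3 = 4 (sole candidate).
row 6, column 7 = 2 (sole candidate).
row 7, column 7 = 6 (sole candidate).
row 7, column 8 = 3 (sole candidate).
row 7, column 9 = 8 (sole candidate).
row 3, column 8 = 7 (sole candidate).
row 4, column 2 = 7 (sole candidate).
row 4, column 3 = 5 (sole candidate).
row 5, column 7 = 4: row 5 has {1,2,3,5,6,7,8,9}; col 7 has {1,2,3,5,6,7,8,9}; box has {1,2,3,5,6,7,8,9} → only 4 remains.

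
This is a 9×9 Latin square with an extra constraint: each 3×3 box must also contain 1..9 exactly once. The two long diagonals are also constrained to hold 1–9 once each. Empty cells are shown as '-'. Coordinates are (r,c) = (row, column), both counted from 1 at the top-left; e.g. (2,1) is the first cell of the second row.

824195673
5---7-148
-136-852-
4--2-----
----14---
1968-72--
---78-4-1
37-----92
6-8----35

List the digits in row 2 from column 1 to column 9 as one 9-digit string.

(2,2) = 6: row 2 has {1,4,5,7,8}; col 2 has {1,2,7,9}; box has {1,2,3,4,5,8}; main diagonal has {1,2,3,4,5,7,8,9} → only 6 remains.
(2,3) = 9: row 2 has {1,4,5,6,7,8}; col 3 has {3,4,6,8}; box has {1,2,3,4,5,6,8} → only 9 remains.
(2,4) = 3: row 2 has {1,4,5,6,7,8,9}; col 4 has {1,2,6,7,8}; box has {1,5,6,7,8,9} → only 3 remains.
(2,6) = 2: row 2 has {1,3,4,5,6,7,8,9}; col 6 has {4,5,7,8}; box has {1,3,5,6,7,8,9} → only 2 remains.

569372148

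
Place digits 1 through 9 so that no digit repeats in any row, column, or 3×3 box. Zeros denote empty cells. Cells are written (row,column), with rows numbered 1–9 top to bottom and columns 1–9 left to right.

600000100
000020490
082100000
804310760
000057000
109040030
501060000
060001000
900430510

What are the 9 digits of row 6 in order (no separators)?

179846235

(2,2) = 1 (hidden single in row 2).
(5,9) = 1 (hidden single in row 5).
(5,8) = 4 (hidden single in row 5).
(6,2) = 7: in row 6, 7 can only go here (every other open cell in that row sees a 7).
(9,2) = 2 (sole candidate).
(9,6) = 8 (sole candidate).
(4,2) = 5 (sole candidate).
(5,2) = 3 (sole candidate).
(5,3) = 6 (sole candidate).
(7,2) = 4 (sole candidate).
(9,3) = 7 (sole candidate).
(9,9) = 6 (sole candidate).
(1,2) = 9 (sole candidate).
(5,1) = 2 (sole candidate).
(8,1) = 3 (sole candidate).
(8,3) = 8 (sole candidate).
(2,1) = 7 (sole candidate).
(3,1) = 4 (sole candidate).
(1,6) = 4 (hidden single in row 1).
(6,9) = 5: in row 6, 5 can only go here (every other open cell in that row sees a 5).
(8,9) = 4 (hidden single in row 8).
(8,4) = 5 (hidden single in row 8).
(1,5) = 8 (hidden single in column 5).
(1,4) = 7 (sole candidate).
(2,4) = 6 (sole candidate).
(3,5) = 9 (sole candidate).
(8,5) = 7 (sole candidate).
(8,8) = 2 (sole candidate).
(1,8) = 5 (sole candidate).
(3,8) = 7 (sole candidate).
(3,9) = 3 (sole candidate).
(7,8) = 8 (sole candidate).
(8,7) = 9 (sole candidate).
(1,3) = 3 (sole candidate).
(1,9) = 2 (sole candidate).
(2,3) = 5 (sole candidate).
(2,6) = 3 (sole candidate).
(2,9) = 8 (sole candidate).
(3,6) = 5 (sole candidate).
(3,7) = 6 (sole candidate).
(4,9) = 9 (sole candidate).
(5,7) = 8 (sole candidate).
(6,7) = 2: row 6 has {1,3,4,5,7,9}; col 7 has {1,4,5,6,7,8,9}; box has {1,3,4,5,6,7,8,9} → only 2 remains.
(7,7) = 3 (sole candidate).
(7,9) = 7 (sole candidate).
(4,6) = 2 (sole candidate).
(5,4) = 9 (sole candidate).
(6,4) = 8: row 6 has {1,2,3,4,5,7,9}; col 4 has {1,3,4,5,6,7,9}; box has {1,2,3,4,5,7,9} → only 8 remains.
(6,6) = 6: row 6 has {1,2,3,4,5,7,8,9}; col 6 has {1,2,3,4,5,7,8}; box has {1,2,3,4,5,7,8,9} → only 6 remains.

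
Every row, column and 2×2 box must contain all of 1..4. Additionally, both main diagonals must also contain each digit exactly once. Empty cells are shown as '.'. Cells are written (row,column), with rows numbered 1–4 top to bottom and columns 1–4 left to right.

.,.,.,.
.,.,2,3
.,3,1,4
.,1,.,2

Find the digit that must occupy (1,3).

4

(1,3) = 4: row 1 has {}; col 3 has {1,2}; box has {2,3} → only 4 remains.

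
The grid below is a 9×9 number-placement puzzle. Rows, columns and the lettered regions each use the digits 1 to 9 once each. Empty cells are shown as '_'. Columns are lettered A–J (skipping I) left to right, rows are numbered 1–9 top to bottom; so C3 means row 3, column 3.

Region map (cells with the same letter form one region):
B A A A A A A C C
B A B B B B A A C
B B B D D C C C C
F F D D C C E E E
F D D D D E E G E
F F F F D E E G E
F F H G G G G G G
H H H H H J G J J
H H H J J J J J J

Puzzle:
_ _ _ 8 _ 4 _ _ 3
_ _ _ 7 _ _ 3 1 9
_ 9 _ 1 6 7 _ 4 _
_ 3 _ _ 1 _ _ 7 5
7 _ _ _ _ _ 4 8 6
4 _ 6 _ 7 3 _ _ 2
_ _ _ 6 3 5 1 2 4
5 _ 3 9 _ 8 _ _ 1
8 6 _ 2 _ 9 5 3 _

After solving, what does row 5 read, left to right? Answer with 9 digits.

729351486

J3 = 8 (sole candidate).
D4 = 4 (sole candidate).
F5 = 1: row 5 has {4,6,7,8}; col 6 has {3,4,5,7,8,9}; region has {2,3,4,5,6,7} → only 1 remains.
D6 = 5 (sole candidate).
H6 = 9 (sole candidate).
A7 = 9 (sole candidate).
B7 = 8 (sole candidate).
C7 = 7 (sole candidate).
G8 = 7 (sole candidate).
H8 = 6 (sole candidate).
E9 = 4 (sole candidate).
J9 = 7 (sole candidate).
H1 = 5 (sole candidate).
G3 = 2 (sole candidate).
A4 = 2 (sole candidate).
F4 = 6 (sole candidate).
D5 = 3: row 5 has {1,4,6,7,8}; col 4 has {1,2,4,5,6,7,8,9}; region has {1,4,6,7} → only 3 remains.
B6 = 1 (sole candidate).
G6 = 8 (sole candidate).
E8 = 2 (sole candidate).
C9 = 1 (sole candidate).
E1 = 9 (sole candidate).
G1 = 6 (sole candidate).
A2 = 6 (sole candidate).
F2 = 2 (sole candidate).
A3 = 3 (sole candidate).
C3 = 5 (sole candidate).
G4 = 9 (sole candidate).
E5 = 5: row 5 has {1,3,4,6,7,8}; col 5 has {1,2,3,4,6,7,9}; region has {1,3,4,6,7} → only 5 remains.
B8 = 4 (sole candidate).
A1 = 1 (sole candidate).
C1 = 2 (sole candidate).
B2 = 5 (sole candidate).
E2 = 8 (sole candidate).
C4 = 8 (sole candidate).
B5 = 2: row 5 has {1,3,4,5,6,7,8}; col 2 has {1,3,4,5,6,8,9}; region has {1,3,4,5,6,7,8} → only 2 remains.
C5 = 9: row 5 has {1,2,3,4,5,6,7,8}; col 3 has {1,2,3,5,6,7,8}; region has {1,2,3,4,5,6,7,8} → only 9 remains.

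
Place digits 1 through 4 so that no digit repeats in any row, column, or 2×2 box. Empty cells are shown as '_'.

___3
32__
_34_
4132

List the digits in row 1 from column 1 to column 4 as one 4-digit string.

1423

row 1, column 1 = 1: row 1 has {3}; col 1 has {3,4}; box has {2,3} → only 1 remains.
row 1, column 2 = 4: row 1 has {1,3}; col 2 has {1,2,3}; box has {1,2,3} → only 4 remains.
row 1, column 3 = 2: row 1 has {1,3,4}; col 3 has {3,4}; box has {3} → only 2 remains.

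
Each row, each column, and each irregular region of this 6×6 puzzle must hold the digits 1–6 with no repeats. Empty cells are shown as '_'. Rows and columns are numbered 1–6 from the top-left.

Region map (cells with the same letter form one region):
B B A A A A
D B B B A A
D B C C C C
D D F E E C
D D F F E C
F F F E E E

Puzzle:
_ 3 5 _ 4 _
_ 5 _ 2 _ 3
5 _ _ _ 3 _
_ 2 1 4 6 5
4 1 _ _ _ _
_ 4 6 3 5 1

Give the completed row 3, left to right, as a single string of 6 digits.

row 2, column 1 = 6: row 2 has {2,3,5}; col 1 has {4,5}; region has {1,2,4,5} → only 6 remains.
row 2, column 3 = 4: row 2 has {2,3,5,6}; col 3 has {1,5,6}; region has {2,3,5} → only 4 remains.
row 2, column 5 = 1: row 2 has {2,3,4,5,6}; col 5 has {3,4,5,6}; region has {3,4,5} → only 1 remains.
row 3, column 2 = 6: row 3 has {3,5}; col 2 has {1,2,3,4,5}; region has {2,3,4,5} → only 6 remains.
row 3, column 3 = 2: row 3 has {3,5,6}; col 3 has {1,4,5,6}; region has {3,5} → only 2 remains.
row 3, column 4 = 1: row 3 has {2,3,5,6}; col 4 has {2,3,4}; region has {2,3,5} → only 1 remains.
row 3, column 6 = 4: row 3 has {1,2,3,5,6}; col 6 has {1,3,5}; region has {1,2,3,5} → only 4 remains.

562134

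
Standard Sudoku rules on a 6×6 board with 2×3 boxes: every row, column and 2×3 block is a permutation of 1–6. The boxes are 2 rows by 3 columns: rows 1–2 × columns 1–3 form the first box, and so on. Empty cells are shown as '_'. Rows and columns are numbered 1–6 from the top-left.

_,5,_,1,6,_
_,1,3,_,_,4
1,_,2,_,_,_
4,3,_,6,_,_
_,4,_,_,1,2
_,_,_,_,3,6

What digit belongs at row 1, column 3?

4

row 1, column 1 = 2: row 1 has {1,5,6}; col 1 has {1,4}; box has {1,3,5} → only 2 remains.
row 1, column 3 = 4: row 1 has {1,2,5,6}; col 3 has {2,3}; box has {1,2,3,5} → only 4 remains.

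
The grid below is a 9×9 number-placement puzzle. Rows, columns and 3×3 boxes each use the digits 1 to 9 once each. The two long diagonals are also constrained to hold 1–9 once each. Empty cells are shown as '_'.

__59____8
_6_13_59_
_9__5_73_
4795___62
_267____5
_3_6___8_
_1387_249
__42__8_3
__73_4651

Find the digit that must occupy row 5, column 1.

8

row 1, column 2 = 4 (sole candidate).
row 1, column 7 = 1 (sole candidate).
row 1, column 8 = 2 (sole candidate).
row 2, column 9 = 4 (sole candidate).
row 3, column 3 = 8 (sole candidate).
row 3, column 4 = 4 (sole candidate).
row 3, column 9 = 6 (sole candidate).
row 4, column 6 = 1 (sole candidate).
row 4, column 7 = 3 (sole candidate).
row 5, column 5 = 4 (sole candidate).
row 5, column 7 = 9 (sole candidate).
row 5, column 8 = 1 (sole candidate).
row 6, column 3 = 1 (sole candidate).
row 6, column 6 = 9 (sole candidate).
row 6, column 7 = 4 (sole candidate).
row 6, column 9 = 7 (sole candidate).
row 8, column 2 = 5 (sole candidate).
row 8, column 6 = 6 (sole candidate).
row 8, column 8 = 7 (sole candidate).
row 9, column 1 = 2 (sole candidate).
row 9, column 2 = 8 (sole candidate).
row 9, column 5 = 9 (sole candidate).
row 1, column 1 = 3 (sole candidate).
row 1, column 5 = 6 (sole candidate).
row 1, column 6 = 7 (sole candidate).
row 2, column 1 = 7 (sole candidate).
row 2, column 3 = 2 (sole candidate).
row 2, column 6 = 8 (sole candidate).
row 3, column 1 = 1 (sole candidate).
row 3, column 6 = 2 (sole candidate).
row 4, column 5 = 8 (sole candidate).
row 5, column 1 = 8: row 5 has {1,2,4,5,6,7,9}; col 1 has {1,2,3,4,7}; box has {1,2,3,4,6,7,9} → only 8 remains.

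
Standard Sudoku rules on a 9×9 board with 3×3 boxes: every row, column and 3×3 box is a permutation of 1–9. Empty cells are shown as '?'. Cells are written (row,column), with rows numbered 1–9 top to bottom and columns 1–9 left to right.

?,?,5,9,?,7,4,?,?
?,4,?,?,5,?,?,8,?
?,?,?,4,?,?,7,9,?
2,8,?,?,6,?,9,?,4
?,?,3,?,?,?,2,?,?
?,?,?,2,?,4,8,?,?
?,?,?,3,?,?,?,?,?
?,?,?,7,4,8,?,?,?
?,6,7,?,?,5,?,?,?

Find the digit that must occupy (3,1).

6

(4,3) = 1: row 4 has {2,4,6,8,9}; col 3 has {3,5,7}; box has {2,3,8} → only 1 remains.
(4,4) = 5: row 4 has {1,2,4,6,8,9}; col 4 has {2,3,4,7,9}; box has {2,4,6} → only 5 remains.
(4,6) = 3: row 4 has {1,2,4,5,6,8,9}; col 6 has {4,5,7,8}; box has {2,4,5,6} → only 3 remains.
(4,8) = 7: row 4 has {1,2,3,4,5,6,8,9}; col 8 has {8,9}; box has {2,4,8,9} → only 7 remains.
(9,4) = 1: row 9 has {5,6,7}; col 4 has {2,3,4,5,7,9}; box has {3,4,5,7,8} → only 1 remains.
(9,7) = 3: row 9 has {1,5,6,7}; col 7 has {2,4,7,8,9}; box has {} → only 3 remains.
(2,4) = 6: row 2 has {4,5,8}; col 4 has {1,2,3,4,5,7,9}; box has {4,5,7,9} → only 6 remains.
(2,7) = 1: row 2 has {4,5,6,8}; col 7 has {2,3,4,7,8,9}; box has {4,7,8,9} → only 1 remains.
(5,4) = 8: row 5 has {2,3}; col 4 has {1,2,3,4,5,6,7,9}; box has {2,3,4,5,6} → only 8 remains.
(2,6) = 2: row 2 has {1,4,5,6,8}; col 6 has {3,4,5,7,8}; box has {4,5,6,7,9} → only 2 remains.
(2,9) = 3: row 2 has {1,2,4,5,6,8}; col 9 has {4}; box has {1,4,7,8,9} → only 3 remains.
(3,6) = 1: row 3 has {4,7,9}; col 6 has {2,3,4,5,7,8}; box has {2,4,5,6,7,9} → only 1 remains.
(5,6) = 9: row 5 has {2,3,8}; col 6 has {1,2,3,4,5,7,8}; box has {2,3,4,5,6,8} → only 9 remains.
(7,6) = 6: row 7 has {3}; col 6 has {1,2,3,4,5,7,8,9}; box has {1,3,4,5,7,8} → only 6 remains.
(7,7) = 5: row 7 has {3,6}; col 7 has {1,2,3,4,7,8,9}; box has {3} → only 5 remains.
(8,7) = 6: row 8 has {4,7,8}; col 7 has {1,2,3,4,5,7,8,9}; box has {3,5} → only 6 remains.
(2,3) = 9: row 2 has {1,2,3,4,5,6,8}; col 3 has {1,3,5,7}; box has {4,5} → only 9 remains.
(6,3) = 6: row 6 has {2,4,8}; col 3 has {1,3,5,7,9}; box has {1,2,3,8} → only 6 remains.
(8,3) = 2: row 8 has {4,6,7,8}; col 3 has {1,3,5,6,7,9}; box has {6,7} → only 2 remains.
(8,8) = 1: row 8 has {2,4,6,7,8}; col 8 has {7,8,9}; box has {3,5,6} → only 1 remains.
(8,9) = 9: row 8 has {1,2,4,6,7,8}; col 9 has {3,4}; box has {1,3,5,6} → only 9 remains.
(2,1) = 7: row 2 has {1,2,3,4,5,6,8,9}; col 1 has {2}; box has {4,5,9} → only 7 remains.
(3,3) = 8: row 3 has {1,4,7,9}; col 3 has {1,2,3,5,6,7,9}; box has {4,5,7,9} → only 8 remains.
(3,5) = 3: row 3 has {1,4,7,8,9}; col 5 has {4,5,6}; box has {1,2,4,5,6,7,9} → only 3 remains.
(7,3) = 4: row 7 has {3,5,6}; col 3 has {1,2,3,5,6,7,8,9}; box has {2,6,7} → only 4 remains.
(7,8) = 2: row 7 has {3,4,5,6}; col 8 has {1,7,8,9}; box has {1,3,5,6,9} → only 2 remains.
(9,8) = 4: row 9 has {1,3,5,6,7}; col 8 has {1,2,7,8,9}; box has {1,2,3,5,6,9} → only 4 remains.
(9,9) = 8: row 9 has {1,3,4,5,6,7}; col 9 has {3,4,9}; box has {1,2,3,4,5,6,9} → only 8 remains.
(1,5) = 8: row 1 has {4,5,7,9}; col 5 has {3,4,5,6}; box has {1,2,3,4,5,6,7,9} → only 8 remains.
(1,8) = 6: row 1 has {4,5,7,8,9}; col 8 has {1,2,4,7,8,9}; box has {1,3,4,7,8,9} → only 6 remains.
(1,9) = 2: row 1 has {4,5,6,7,8,9}; col 9 has {3,4,8,9}; box has {1,3,4,6,7,8,9} → only 2 remains.
(3,1) = 6: row 3 has {1,3,4,7,8,9}; col 1 has {2,7}; box has {4,5,7,8,9} → only 6 remains.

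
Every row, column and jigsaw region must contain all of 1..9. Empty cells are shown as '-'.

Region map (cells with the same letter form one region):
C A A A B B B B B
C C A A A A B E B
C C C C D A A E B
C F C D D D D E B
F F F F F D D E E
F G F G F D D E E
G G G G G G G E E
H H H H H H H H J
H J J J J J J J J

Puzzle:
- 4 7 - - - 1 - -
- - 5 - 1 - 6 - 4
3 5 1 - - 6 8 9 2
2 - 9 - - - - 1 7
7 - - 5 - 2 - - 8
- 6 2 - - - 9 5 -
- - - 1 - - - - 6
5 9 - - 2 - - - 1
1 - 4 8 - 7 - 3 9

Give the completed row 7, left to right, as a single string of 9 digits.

983145276

row 1, column 8 = 8 (sole candidate).
row 2, column 1 = 8 (sole candidate).
row 2, column 2 = 7 (sole candidate).
row 2, column 8 = 2 (sole candidate).
row 3, column 4 = 4 (sole candidate).
row 3, column 5 = 7 (sole candidate).
row 5, column 8 = 4 (sole candidate).
row 6, column 1 = 4 (sole candidate).
row 6, column 9 = 3 (sole candidate).
row 7, column 1 = 9: row 7 has {1,6}; col 1 has {1,2,3,4,5,7,8}; region has {1,6} → only 9 remains.
row 7, column 8 = 7: row 7 has {1,6,9}; col 8 has {1,2,3,4,5,8,9}; region has {1,2,3,4,5,6,8,9} → only 7 remains.
row 8, column 8 = 6 (sole candidate).
row 9, column 2 = 2 (sole candidate).
row 9, column 7 = 5 (sole candidate).
row 1, column 1 = 6 (sole candidate).
row 1, column 9 = 5 (sole candidate).
row 5, column 7 = 3 (sole candidate).
row 6, column 4 = 7 (sole candidate).
row 6, column 5 = 8 (sole candidate).
row 6, column 6 = 1 (sole candidate).
row 8, column 4 = 3 (sole candidate).
row 9, column 5 = 6 (sole candidate).
row 2, column 4 = 9 (sole candidate).
row 2, column 6 = 3 (sole candidate).
row 4, column 2 = 3 (sole candidate).
row 4, column 4 = 6 (sole candidate).
row 4, column 7 = 4 (sole candidate).
row 5, column 2 = 1 (sole candidate).
row 5, column 3 = 6 (sole candidate).
row 5, column 5 = 9 (sole candidate).
row 7, column 2 = 8: row 7 has {1,6,7,9}; col 2 has {1,2,3,4,5,6,7,9}; region has {1,6,7,9} → only 8 remains.
row 7, column 3 = 3: row 7 has {1,6,7,8,9}; col 3 has {1,2,4,5,6,7,9}; region has {1,6,7,8,9} → only 3 remains.
row 7, column 7 = 2: row 7 has {1,3,6,7,8,9}; col 7 has {1,3,4,5,6,8,9}; region has {1,3,6,7,8,9} → only 2 remains.
row 8, column 3 = 8 (sole candidate).
row 8, column 6 = 4 (sole candidate).
row 8, column 7 = 7 (sole candidate).
row 1, column 4 = 2 (sole candidate).
row 1, column 5 = 3 (sole candidate).
row 1, column 6 = 9 (sole candidate).
row 4, column 5 = 5 (sole candidate).
row 4, column 6 = 8 (sole candidate).
row 7, column 5 = 4: row 7 has {1,2,3,6,7,8,9}; col 5 has {1,2,3,5,6,7,8,9}; region has {1,2,3,6,7,8,9} → only 4 remains.
row 7, column 6 = 5: row 7 has {1,2,3,4,6,7,8,9}; col 6 has {1,2,3,4,6,7,8,9}; region has {1,2,3,4,6,7,8,9} → only 5 remains.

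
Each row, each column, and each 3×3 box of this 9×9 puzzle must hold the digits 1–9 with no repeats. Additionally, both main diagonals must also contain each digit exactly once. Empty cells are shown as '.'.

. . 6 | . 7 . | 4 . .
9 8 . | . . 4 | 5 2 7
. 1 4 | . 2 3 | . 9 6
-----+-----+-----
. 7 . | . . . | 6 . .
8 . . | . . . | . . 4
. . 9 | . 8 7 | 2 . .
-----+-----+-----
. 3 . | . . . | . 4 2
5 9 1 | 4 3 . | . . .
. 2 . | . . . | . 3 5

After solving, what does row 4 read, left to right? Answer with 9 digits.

172345689

R1C2 = 5 (sole candidate).
R2C3 = 3 (sole candidate).
R3C1 = 7 (sole candidate).
R3C7 = 8 (sole candidate).
R5C2 = 6 (sole candidate).
R5C5 = 1 (sole candidate).
R6C2 = 4 (sole candidate).
R7C1 = 6 (sole candidate).
R7C3 = 7 (sole candidate).
R7C7 = 9 (sole candidate).
R8C7 = 7 (sole candidate).
R8C8 = 6 (sole candidate).
R8C9 = 8 (sole candidate).
R9C1 = 4 (sole candidate).
R9C3 = 8 (sole candidate).
R9C7 = 1 (sole candidate).
R1C1 = 2 (sole candidate).
R1C8 = 1 (sole candidate).
R1C9 = 3 (sole candidate).
R2C5 = 6 (sole candidate).
R3C4 = 5 (sole candidate).
R4C4 = 3: row 4 has {6,7}; col 4 has {4,5}; box has {1,7,8}; main diagonal has {1,2,4,5,6,7,8,9} → only 3 remains.
R4C6 = 5: row 4 has {3,6,7}; col 6 has {3,4,7}; box has {1,3,7,8}; anti-diagonal has {1,2,3,4,7,8,9} → only 5 remains.
R4C8 = 8: row 4 has {3,5,6,7}; col 8 has {1,2,3,4,6,9}; box has {2,4,6} → only 8 remains.
R5C7 = 3 (sole candidate).
R6C4 = 6 (sole candidate).
R6C8 = 5 (sole candidate).
R6C9 = 1 (sole candidate).
R7C5 = 5 (sole candidate).
R8C6 = 2 (sole candidate).
R9C5 = 9 (sole candidate).
R9C6 = 6 (sole candidate).
R2C4 = 1 (sole candidate).
R4C1 = 1: row 4 has {3,5,6,7,8}; col 1 has {2,4,5,6,7,8,9}; box has {4,6,7,8,9} → only 1 remains.
R4C3 = 2: row 4 has {1,3,5,6,7,8}; col 3 has {1,3,4,6,7,8,9}; box has {1,4,6,7,8,9} → only 2 remains.
R4C5 = 4: row 4 has {1,2,3,5,6,7,8}; col 5 has {1,2,3,5,6,7,8,9}; box has {1,3,5,6,7,8} → only 4 remains.
R4C9 = 9: row 4 has {1,2,3,4,5,6,7,8}; col 9 has {1,2,3,4,5,6,7,8}; box has {1,2,3,4,5,6,8} → only 9 remains.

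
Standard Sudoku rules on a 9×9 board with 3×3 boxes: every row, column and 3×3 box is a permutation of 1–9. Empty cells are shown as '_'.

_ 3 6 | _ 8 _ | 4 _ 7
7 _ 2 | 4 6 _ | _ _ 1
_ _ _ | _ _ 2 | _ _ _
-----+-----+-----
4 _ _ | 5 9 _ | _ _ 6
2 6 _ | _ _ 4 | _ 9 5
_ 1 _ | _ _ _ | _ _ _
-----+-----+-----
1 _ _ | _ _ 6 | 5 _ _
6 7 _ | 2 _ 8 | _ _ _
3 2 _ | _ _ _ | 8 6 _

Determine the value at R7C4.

R4C2 = 8: row 4 has {4,5,6,9}; col 2 has {1,2,3,6,7}; box has {1,2,4,6} → only 8 remains.
R1C8 = 2: in row 1, 2 can only go here (every other open cell in that row sees a 2).
R2C8 = 8: in row 2, 8 can only go here (every other open cell in that row sees an 8).
R3C7 = 6: in row 3, 6 can only go here (every other open cell in that row sees a 6).
R4C7 = 2: in row 4, 2 can only go here (every other open cell in that row sees a 2).
R5C4 = 8: in row 5, 8 can only go here (every other open cell in that row sees an 8).
R6C5 = 2: in row 6, 2 can only go here (every other open cell in that row sees a 2).
R6C4 = 6: in row 6, 6 can only go here (every other open cell in that row sees a 6).
R6C9 = 8: in row 6, 8 can only go here (every other open cell in that row sees an 8).
R6C8 = 4: in row 6, 4 can only go here (every other open cell in that row sees a 4).
R7C9 = 2: in row 7, 2 can only go here (every other open cell in that row sees a 2).
R7C3 = 8: in row 7, 8 can only go here (every other open cell in that row sees an 8).
R3C1 = 8: in row 3, 8 can only go here (every other open cell in that row sees an 8).
R3C3 = 1: in column 3, 1 can only go here (every other open cell in that column sees a 1).
R3C2 = 4: in row 3, 4 can only go here (every other open cell in that row sees a 4).
R7C2 = 9: row 7 has {1,2,5,6,8}; col 2 has {1,2,3,4,6,7,8}; box has {1,2,3,6,7,8} → only 9 remains.
R2C2 = 5: row 2 has {1,2,4,6,7,8}; col 2 has {1,2,3,4,6,7,8,9}; box has {1,2,3,4,6,7,8} → only 5 remains.
R1C1 = 9: row 1 has {2,3,4,6,7,8}; col 1 has {1,2,3,4,6,7,8}; box has {1,2,3,4,5,6,7,8} → only 9 remains.
R1C4 = 1: row 1 has {2,3,4,6,7,8,9}; col 4 has {2,4,5,6,8}; box has {2,4,6,8} → only 1 remains.
R1C6 = 5: row 1 has {1,2,3,4,6,7,8,9}; col 6 has {2,4,6,8}; box has {1,2,4,6,8} → only 5 remains.
R6C1 = 5: row 6 has {1,2,4,6,8}; col 1 has {1,2,3,4,6,7,8,9}; box has {1,2,4,6,8} → only 5 remains.
R3C8 = 5: in row 3, 5 can only go here (every other open cell in that row sees a 5).
R6C3 = 9: in row 6, 9 can only go here (every other open cell in that row sees a 9).
R7C5 = 4: in row 7, 4 can only go here (every other open cell in that row sees a 4).
R7C8 = 7: in box 9, 7 can only go here (every other open cell in that box sees a 7).
R7C4 = 3: row 7 has {1,2,4,5,6,7,8,9}; col 4 has {1,2,4,5,6,8}; box has {2,4,6,8} → only 3 remains.

3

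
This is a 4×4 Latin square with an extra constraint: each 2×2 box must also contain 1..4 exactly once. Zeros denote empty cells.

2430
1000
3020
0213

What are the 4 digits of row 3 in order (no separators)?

3124

r1c4 = 1 (sole candidate).
r2c2 = 3 (sole candidate).
r2c3 = 4 (sole candidate).
r2c4 = 2 (sole candidate).
r3c2 = 1: row 3 has {2,3}; col 2 has {2,3,4}; box has {2,3} → only 1 remains.
r3c4 = 4: row 3 has {1,2,3}; col 4 has {1,2,3}; box has {1,2,3} → only 4 remains.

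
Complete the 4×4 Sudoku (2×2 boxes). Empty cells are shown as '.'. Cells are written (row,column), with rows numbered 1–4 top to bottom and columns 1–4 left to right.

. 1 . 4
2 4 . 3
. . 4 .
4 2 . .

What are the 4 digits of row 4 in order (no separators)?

4231

(1,1) = 3 (sole candidate).
(1,3) = 2 (sole candidate).
(2,3) = 1 (sole candidate).
(3,1) = 1 (sole candidate).
(3,2) = 3 (sole candidate).
(3,4) = 2 (sole candidate).
(4,3) = 3: row 4 has {2,4}; col 3 has {1,2,4}; box has {2,4} → only 3 remains.
(4,4) = 1: row 4 has {2,3,4}; col 4 has {2,3,4}; box has {2,3,4} → only 1 remains.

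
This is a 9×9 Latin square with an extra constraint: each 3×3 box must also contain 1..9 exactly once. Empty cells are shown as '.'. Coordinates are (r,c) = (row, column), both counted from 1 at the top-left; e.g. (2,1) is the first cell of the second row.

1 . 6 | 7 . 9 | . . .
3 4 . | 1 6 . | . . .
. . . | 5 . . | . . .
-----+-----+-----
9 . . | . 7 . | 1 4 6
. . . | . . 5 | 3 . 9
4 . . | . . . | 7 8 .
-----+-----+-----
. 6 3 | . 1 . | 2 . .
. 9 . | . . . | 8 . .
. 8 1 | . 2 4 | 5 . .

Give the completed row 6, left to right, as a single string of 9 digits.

(1,7) = 4 (sole candidate).
(2,7) = 9 (sole candidate).
(3,7) = 6 (sole candidate).
(5,8) = 2 (sole candidate).
(6,9) = 5: row 6 has {4,7,8}; col 9 has {6,9}; box has {1,2,3,4,6,7,8,9} → only 5 remains.
(9,1) = 7 (sole candidate).
(9,9) = 3 (sole candidate).
(6,3) = 2: row 6 has {4,5,7,8}; col 3 has {1,3,6}; box has {4,9} → only 2 remains.
(7,1) = 5 (sole candidate).
(8,1) = 2 (sole candidate).
(8,3) = 4 (sole candidate).
(3,1) = 8 (sole candidate).
(5,1) = 6 (sole candidate).
(3,5) = 4 (hidden single in row 3).
(3,3) = 9 (hidden single in row 3).
(5,5) = 8 (sole candidate).
(1,5) = 3 (sole candidate).
(1,8) = 5 (sole candidate).
(2,8) = 7 (sole candidate).
(3,6) = 2 (sole candidate).
(3,9) = 1 (sole candidate).
(4,6) = 3 (sole candidate).
(5,3) = 7 (sole candidate).
(5,4) = 4 (sole candidate).
(6,5) = 9: row 6 has {2,4,5,7,8}; col 5 has {1,2,3,4,6,7,8}; box has {3,4,5,7,8} → only 9 remains.
(7,8) = 9 (sole candidate).
(8,5) = 5 (sole candidate).
(8,9) = 7 (sole candidate).
(9,8) = 6 (sole candidate).
(1,2) = 2 (sole candidate).
(1,9) = 8 (sole candidate).
(2,3) = 5 (sole candidate).
(2,6) = 8 (sole candidate).
(2,9) = 2 (sole candidate).
(3,2) = 7 (sole candidate).
(3,8) = 3 (sole candidate).
(4,2) = 5 (sole candidate).
(4,3) = 8 (sole candidate).
(4,4) = 2 (sole candidate).
(5,2) = 1 (sole candidate).
(6,2) = 3: row 6 has {2,4,5,7,8,9}; col 2 has {1,2,4,5,6,7,8,9}; box has {1,2,4,5,6,7,8,9} → only 3 remains.
(6,4) = 6: row 6 has {2,3,4,5,7,8,9}; col 4 has {1,2,4,5,7}; box has {2,3,4,5,7,8,9} → only 6 remains.
(6,6) = 1: row 6 has {2,3,4,5,6,7,8,9}; col 6 has {2,3,4,5,8,9}; box has {2,3,4,5,6,7,8,9} → only 1 remains.

432691785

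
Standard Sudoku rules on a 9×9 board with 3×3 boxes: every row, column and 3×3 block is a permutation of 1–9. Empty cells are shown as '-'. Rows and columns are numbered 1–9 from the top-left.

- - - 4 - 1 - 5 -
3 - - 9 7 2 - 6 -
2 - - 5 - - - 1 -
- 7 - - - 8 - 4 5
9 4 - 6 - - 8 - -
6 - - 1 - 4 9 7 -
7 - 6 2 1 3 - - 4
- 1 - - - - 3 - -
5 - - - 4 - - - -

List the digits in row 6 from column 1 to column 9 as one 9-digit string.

row 1, column 1 = 8: row 1 has {1,4,5}; col 1 has {2,3,5,6,7,9}; box has {2,3} → only 8 remains.
row 2, column 2 = 5: row 2 has {2,3,6,7,9}; col 2 has {1,4,7}; box has {2,3,8} → only 5 remains.
row 2, column 7 = 4: row 2 has {2,3,5,6,7,9}; col 7 has {3,8,9}; box has {1,5,6} → only 4 remains.
row 2, column 9 = 8: row 2 has {2,3,4,5,6,7,9}; col 9 has {4,5}; box has {1,4,5,6} → only 8 remains.
row 3, column 6 = 6: row 3 has {1,2,5}; col 6 has {1,2,3,4,8}; box has {1,2,4,5,7,9} → only 6 remains.
row 3, column 7 = 7: row 3 has {1,2,5,6}; col 7 has {3,4,8,9}; box has {1,4,5,6,8} → only 7 remains.
row 4, column 1 = 1: row 4 has {4,5,7,8}; col 1 has {2,3,5,6,7,8,9}; box has {4,6,7,9} → only 1 remains.
row 4, column 4 = 3: row 4 has {1,4,5,7,8}; col 4 has {1,2,4,5,6,9}; box has {1,4,6,8} → only 3 remains.
row 7, column 7 = 5: row 7 has {1,2,3,4,6,7}; col 7 has {3,4,7,8,9}; box has {3,4} → only 5 remains.
row 8, column 1 = 4: row 8 has {1,3}; col 1 has {1,2,3,5,6,7,8,9}; box has {1,5,6,7} → only 4 remains.
row 1, column 5 = 3: row 1 has {1,4,5,8}; col 5 has {1,4,7}; box has {1,2,4,5,6,7,9} → only 3 remains.
row 1, column 7 = 2: row 1 has {1,3,4,5,8}; col 7 has {3,4,5,7,8,9}; box has {1,4,5,6,7,8} → only 2 remains.
row 1, column 9 = 9: row 1 has {1,2,3,4,5,8}; col 9 has {4,5,8}; box has {1,2,4,5,6,7,8} → only 9 remains.
row 2, column 3 = 1: row 2 has {2,3,4,5,6,7,8,9}; col 3 has {6}; box has {2,3,5,8} → only 1 remains.
row 3, column 2 = 9: row 3 has {1,2,5,6,7}; col 2 has {1,4,5,7}; box has {1,2,3,5,8} → only 9 remains.
row 3, column 3 = 4: row 3 has {1,2,5,6,7,9}; col 3 has {1,6}; box has {1,2,3,5,8,9} → only 4 remains.
row 3, column 5 = 8: row 3 has {1,2,4,5,6,7,9}; col 5 has {1,3,4,7}; box has {1,2,3,4,5,6,7,9} → only 8 remains.
row 3, column 9 = 3: row 3 has {1,2,4,5,6,7,8,9}; col 9 has {4,5,8,9}; box has {1,2,4,5,6,7,8,9} → only 3 remains.
row 4, column 3 = 2: row 4 has {1,3,4,5,7,8}; col 3 has {1,4,6}; box has {1,4,6,7,9} → only 2 remains.
row 4, column 5 = 9: row 4 has {1,2,3,4,5,7,8}; col 5 has {1,3,4,7,8}; box has {1,3,4,6,8} → only 9 remains.
row 4, column 7 = 6: row 4 has {1,2,3,4,5,7,8,9}; col 7 has {2,3,4,5,7,8,9}; box has {4,5,7,8,9} → only 6 remains.
row 6, column 9 = 2: row 6 has {1,4,6,7,9}; col 9 has {3,4,5,8,9}; box has {4,5,6,7,8,9} → only 2 remains.
row 7, column 2 = 8: row 7 has {1,2,3,4,5,6,7}; col 2 has {1,4,5,7,9}; box has {1,4,5,6,7} → only 8 remains.
row 7, column 8 = 9: row 7 has {1,2,3,4,5,6,7,8}; col 8 has {1,4,5,6,7}; box has {3,4,5} → only 9 remains.
row 8, column 3 = 9: row 8 has {1,3,4}; col 3 has {1,2,4,6}; box has {1,4,5,6,7,8} → only 9 remains.
row 9, column 3 = 3: row 9 has {4,5}; col 3 has {1,2,4,6,9}; box has {1,4,5,6,7,8,9} → only 3 remains.
row 9, column 7 = 1: row 9 has {3,4,5}; col 7 has {2,3,4,5,6,7,8,9}; box has {3,4,5,9} → only 1 remains.
row 1, column 2 = 6: row 1 has {1,2,3,4,5,8,9}; col 2 has {1,4,5,7,8,9}; box has {1,2,3,4,5,8,9} → only 6 remains.
row 1, column 3 = 7: row 1 has {1,2,3,4,5,6,8,9}; col 3 has {1,2,3,4,6,9}; box has {1,2,3,4,5,6,8,9} → only 7 remains.
row 5, column 3 = 5: row 5 has {4,6,8,9}; col 3 has {1,2,3,4,6,7,9}; box has {1,2,4,6,7,9} → only 5 remains.
row 5, column 5 = 2: row 5 has {4,5,6,8,9}; col 5 has {1,3,4,7,8,9}; box has {1,3,4,6,8,9} → only 2 remains.
row 5, column 6 = 7: row 5 has {2,4,5,6,8,9}; col 6 has {1,2,3,4,6,8}; box has {1,2,3,4,6,8,9} → only 7 remains.
row 5, column 8 = 3: row 5 has {2,4,5,6,7,8,9}; col 8 has {1,4,5,6,7,9}; box has {2,4,5,6,7,8,9} → only 3 remains.
row 5, column 9 = 1: row 5 has {2,3,4,5,6,7,8,9}; col 9 has {2,3,4,5,8,9}; box has {2,3,4,5,6,7,8,9} → only 1 remains.
row 6, column 2 = 3: row 6 has {1,2,4,6,7,9}; col 2 has {1,4,5,6,7,8,9}; box has {1,2,4,5,6,7,9} → only 3 remains.
row 6, column 3 = 8: row 6 has {1,2,3,4,6,7,9}; col 3 has {1,2,3,4,5,6,7,9}; box has {1,2,3,4,5,6,7,9} → only 8 remains.
row 6, column 5 = 5: row 6 has {1,2,3,4,6,7,8,9}; col 5 has {1,2,3,4,7,8,9}; box has {1,2,3,4,6,7,8,9} → only 5 remains.

638154972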